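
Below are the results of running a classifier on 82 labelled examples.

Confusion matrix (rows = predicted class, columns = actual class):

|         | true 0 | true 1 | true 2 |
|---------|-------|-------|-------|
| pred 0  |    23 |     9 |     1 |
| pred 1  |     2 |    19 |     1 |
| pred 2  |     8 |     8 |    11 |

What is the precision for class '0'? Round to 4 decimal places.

0.6970

precision = TP/(TP+FP).
0: TP=23, FP=9+1=10 → 23/33 = 0.69697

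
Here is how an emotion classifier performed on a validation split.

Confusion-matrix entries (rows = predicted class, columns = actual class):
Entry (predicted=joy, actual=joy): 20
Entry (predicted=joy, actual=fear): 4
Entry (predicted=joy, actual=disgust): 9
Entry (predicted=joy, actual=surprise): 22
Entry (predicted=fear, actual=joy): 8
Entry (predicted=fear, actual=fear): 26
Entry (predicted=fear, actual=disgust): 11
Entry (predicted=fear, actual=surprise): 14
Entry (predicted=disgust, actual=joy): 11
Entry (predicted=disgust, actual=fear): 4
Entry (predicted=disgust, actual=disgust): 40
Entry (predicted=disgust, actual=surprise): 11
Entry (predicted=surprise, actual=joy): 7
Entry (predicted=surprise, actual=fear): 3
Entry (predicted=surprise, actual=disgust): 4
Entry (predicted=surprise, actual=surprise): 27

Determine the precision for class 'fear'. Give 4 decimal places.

0.4407

Treat 'fear' as positive and all other classes as negative.
precision = TP/(TP+FP).
fear: TP=26, FP=8+11+14=33 → 26/59 = 0.44068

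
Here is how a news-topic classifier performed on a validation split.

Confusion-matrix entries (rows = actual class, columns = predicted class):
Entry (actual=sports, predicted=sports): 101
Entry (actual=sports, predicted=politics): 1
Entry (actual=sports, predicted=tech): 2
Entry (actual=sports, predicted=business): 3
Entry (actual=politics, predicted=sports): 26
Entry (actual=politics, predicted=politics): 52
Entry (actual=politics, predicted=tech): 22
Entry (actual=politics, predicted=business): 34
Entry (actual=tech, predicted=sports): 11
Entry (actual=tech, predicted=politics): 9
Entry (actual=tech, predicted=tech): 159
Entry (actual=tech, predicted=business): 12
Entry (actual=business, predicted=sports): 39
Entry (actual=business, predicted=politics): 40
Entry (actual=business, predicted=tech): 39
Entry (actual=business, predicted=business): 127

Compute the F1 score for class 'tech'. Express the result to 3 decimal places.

F1 score = 2·TP/(2·TP+FP+FN).
tech: TP=159, FP=2+22+39=63, FN=11+9+12=32 → 318/413 = 0.7700

0.770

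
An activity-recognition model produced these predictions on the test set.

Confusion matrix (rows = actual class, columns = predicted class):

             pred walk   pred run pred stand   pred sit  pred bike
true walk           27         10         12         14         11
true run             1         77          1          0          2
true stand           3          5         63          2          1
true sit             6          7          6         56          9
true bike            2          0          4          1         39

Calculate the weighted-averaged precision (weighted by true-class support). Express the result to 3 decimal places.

Per-class precision (TP/(TP+FP)):
  walk: TP=27, FP=1+3+6+2=12 → 27/39 = 0.6923
  run: TP=77, FP=10+5+7+0=22 → 77/99 = 0.7778
  stand: TP=63, FP=12+1+6+4=23 → 63/86 = 0.7326
  sit: TP=56, FP=14+0+2+1=17 → 56/73 = 0.7671
  bike: TP=39, FP=11+2+1+9=23 → 39/62 = 0.6290
Weighted-precision = Σ (supportᵢ/N)·precisionᵢ with N=359: (74/359)·0.6923 + (81/359)·0.7778 + (74/359)·0.7326 + (84/359)·0.7671 + (46/359)·0.6290 = 0.729

0.729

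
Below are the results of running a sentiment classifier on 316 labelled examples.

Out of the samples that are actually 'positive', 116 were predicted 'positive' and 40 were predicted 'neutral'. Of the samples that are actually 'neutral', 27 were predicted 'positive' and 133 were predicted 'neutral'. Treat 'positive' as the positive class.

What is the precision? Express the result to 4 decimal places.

0.8112

Precision = TP/(TP+FP) = 116/(116+27) = 116/143 = 0.8112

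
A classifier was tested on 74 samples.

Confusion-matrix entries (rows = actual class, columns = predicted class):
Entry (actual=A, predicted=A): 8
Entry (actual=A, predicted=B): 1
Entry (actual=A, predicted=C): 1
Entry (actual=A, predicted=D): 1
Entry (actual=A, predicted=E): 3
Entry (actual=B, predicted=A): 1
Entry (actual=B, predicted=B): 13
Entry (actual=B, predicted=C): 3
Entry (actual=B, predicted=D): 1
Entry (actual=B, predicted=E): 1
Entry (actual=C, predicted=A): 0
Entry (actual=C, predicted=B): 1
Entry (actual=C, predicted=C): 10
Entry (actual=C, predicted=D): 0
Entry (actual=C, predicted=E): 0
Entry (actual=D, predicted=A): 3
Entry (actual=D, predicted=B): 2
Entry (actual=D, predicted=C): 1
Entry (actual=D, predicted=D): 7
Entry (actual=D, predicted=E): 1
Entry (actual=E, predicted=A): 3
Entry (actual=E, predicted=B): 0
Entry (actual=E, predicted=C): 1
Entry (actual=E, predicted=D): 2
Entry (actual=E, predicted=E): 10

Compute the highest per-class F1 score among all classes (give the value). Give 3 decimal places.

Per-class F1 score (2·TP/(2·TP+FP+FN)):
  A: TP=8, FP=1+0+3+3=7, FN=1+1+1+3=6 → 16/29 = 0.5517
  B: TP=13, FP=1+1+2+0=4, FN=1+3+1+1=6 → 26/36 = 0.7222
  C: TP=10, FP=1+3+1+1=6, FN=0+1+0+0=1 → 20/27 = 0.7407
  D: TP=7, FP=1+1+0+2=4, FN=3+2+1+1=7 → 14/25 = 0.5600
  E: TP=10, FP=3+1+0+1=5, FN=3+0+1+2=6 → 20/31 = 0.6452
Highest is class 'C' with F1 score = 0.741.

0.741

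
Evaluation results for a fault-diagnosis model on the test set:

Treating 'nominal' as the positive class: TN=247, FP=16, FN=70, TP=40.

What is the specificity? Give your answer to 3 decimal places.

0.939

Specificity = TN/(TN+FP) = 247/(247+16) = 0.939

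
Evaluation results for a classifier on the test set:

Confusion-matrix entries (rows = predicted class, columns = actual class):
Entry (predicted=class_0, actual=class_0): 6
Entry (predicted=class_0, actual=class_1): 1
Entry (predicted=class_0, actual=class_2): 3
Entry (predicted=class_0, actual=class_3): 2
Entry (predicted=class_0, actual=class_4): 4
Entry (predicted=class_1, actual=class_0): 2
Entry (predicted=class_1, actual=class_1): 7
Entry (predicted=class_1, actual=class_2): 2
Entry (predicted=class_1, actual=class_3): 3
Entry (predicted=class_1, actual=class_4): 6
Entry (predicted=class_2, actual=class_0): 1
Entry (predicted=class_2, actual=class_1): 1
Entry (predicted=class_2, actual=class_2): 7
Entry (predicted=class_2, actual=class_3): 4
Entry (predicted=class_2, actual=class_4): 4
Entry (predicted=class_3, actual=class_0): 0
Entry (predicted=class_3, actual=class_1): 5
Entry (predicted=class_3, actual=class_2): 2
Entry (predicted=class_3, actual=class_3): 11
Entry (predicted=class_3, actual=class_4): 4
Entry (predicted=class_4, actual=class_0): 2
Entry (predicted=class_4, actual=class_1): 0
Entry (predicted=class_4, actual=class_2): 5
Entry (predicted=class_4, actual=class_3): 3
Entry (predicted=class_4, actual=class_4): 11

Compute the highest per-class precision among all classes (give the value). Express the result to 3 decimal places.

Per-class precision (TP/(TP+FP)):
  class_0: TP=6, FP=1+3+2+4=10 → 6/16 = 0.3750
  class_1: TP=7, FP=2+2+3+6=13 → 7/20 = 0.3500
  class_2: TP=7, FP=1+1+4+4=10 → 7/17 = 0.4118
  class_3: TP=11, FP=0+5+2+4=11 → 11/22 = 0.5000
  class_4: TP=11, FP=2+0+5+3=10 → 11/21 = 0.5238
Highest is class 'class_4' with precision = 0.524.

0.524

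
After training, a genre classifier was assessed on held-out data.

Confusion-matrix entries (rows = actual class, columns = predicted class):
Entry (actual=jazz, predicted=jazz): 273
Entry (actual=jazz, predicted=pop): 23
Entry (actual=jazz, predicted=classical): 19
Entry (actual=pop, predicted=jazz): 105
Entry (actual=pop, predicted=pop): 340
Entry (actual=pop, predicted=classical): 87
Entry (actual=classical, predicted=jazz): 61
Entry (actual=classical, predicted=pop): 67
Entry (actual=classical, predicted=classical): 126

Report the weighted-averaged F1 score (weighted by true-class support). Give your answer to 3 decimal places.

Per-class F1 score (2·TP/(2·TP+FP+FN)):
  jazz: TP=273, FP=105+61=166, FN=23+19=42 → 546/754 = 0.7241
  pop: TP=340, FP=23+67=90, FN=105+87=192 → 680/962 = 0.7069
  classical: TP=126, FP=19+87=106, FN=61+67=128 → 252/486 = 0.5185
Weighted-F1 score = Σ (supportᵢ/N)·F1 scoreᵢ with N=1101: (315/1101)·0.7241 + (532/1101)·0.7069 + (254/1101)·0.5185 = 0.668

0.668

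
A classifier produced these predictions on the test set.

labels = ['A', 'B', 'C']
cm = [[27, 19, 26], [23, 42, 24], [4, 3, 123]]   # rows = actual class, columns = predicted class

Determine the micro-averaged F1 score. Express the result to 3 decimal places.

Micro-averaging pools counts across classes: ΣTP=192, ΣFP=99, ΣFN=99.
Micro-F1 score = 2·TP/(2·TP+FP+FN) on pooled counts = 0.660 (equals overall accuracy in single-label multiclass).

0.660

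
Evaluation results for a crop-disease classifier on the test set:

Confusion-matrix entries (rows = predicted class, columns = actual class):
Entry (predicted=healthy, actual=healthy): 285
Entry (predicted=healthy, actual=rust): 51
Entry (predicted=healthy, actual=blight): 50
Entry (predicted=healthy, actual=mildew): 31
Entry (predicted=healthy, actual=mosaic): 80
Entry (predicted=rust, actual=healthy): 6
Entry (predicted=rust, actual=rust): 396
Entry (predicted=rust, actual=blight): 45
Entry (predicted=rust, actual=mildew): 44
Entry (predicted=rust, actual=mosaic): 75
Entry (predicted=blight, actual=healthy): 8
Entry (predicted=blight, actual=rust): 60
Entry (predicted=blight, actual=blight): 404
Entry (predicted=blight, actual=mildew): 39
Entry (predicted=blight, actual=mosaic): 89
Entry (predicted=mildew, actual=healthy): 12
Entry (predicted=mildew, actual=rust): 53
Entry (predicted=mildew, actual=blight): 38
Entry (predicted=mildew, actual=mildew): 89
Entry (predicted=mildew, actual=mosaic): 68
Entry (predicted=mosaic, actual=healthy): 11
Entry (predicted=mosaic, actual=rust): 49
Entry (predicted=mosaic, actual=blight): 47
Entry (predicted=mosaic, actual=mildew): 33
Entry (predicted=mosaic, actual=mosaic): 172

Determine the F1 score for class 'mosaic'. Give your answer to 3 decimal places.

0.432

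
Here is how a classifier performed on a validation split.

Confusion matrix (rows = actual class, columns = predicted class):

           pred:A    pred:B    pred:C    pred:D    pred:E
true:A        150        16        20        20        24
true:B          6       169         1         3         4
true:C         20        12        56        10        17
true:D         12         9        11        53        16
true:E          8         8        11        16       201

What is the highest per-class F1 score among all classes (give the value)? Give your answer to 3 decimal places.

0.851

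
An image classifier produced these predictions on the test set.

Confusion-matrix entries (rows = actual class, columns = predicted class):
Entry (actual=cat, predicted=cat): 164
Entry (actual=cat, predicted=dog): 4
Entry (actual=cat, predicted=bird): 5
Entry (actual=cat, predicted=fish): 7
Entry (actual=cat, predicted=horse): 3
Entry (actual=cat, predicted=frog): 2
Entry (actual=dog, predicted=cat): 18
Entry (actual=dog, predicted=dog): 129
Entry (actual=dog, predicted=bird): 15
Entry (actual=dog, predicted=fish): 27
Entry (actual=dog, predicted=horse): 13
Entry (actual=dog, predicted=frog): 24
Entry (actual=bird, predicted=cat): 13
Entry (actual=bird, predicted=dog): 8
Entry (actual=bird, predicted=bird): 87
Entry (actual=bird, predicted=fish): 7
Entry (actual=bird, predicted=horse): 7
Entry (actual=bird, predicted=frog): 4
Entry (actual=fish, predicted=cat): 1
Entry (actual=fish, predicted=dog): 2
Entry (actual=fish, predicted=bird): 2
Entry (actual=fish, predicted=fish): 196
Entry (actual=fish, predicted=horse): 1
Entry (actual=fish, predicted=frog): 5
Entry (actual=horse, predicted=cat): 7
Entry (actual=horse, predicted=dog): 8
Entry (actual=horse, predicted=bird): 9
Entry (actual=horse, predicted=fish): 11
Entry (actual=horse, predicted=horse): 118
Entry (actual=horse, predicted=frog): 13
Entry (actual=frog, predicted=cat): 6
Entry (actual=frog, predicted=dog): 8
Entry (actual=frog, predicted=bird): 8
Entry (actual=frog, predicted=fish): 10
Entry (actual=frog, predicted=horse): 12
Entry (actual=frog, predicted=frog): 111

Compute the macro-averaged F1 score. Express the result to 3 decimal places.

Per-class F1 score (2·TP/(2·TP+FP+FN)):
  cat: TP=164, FP=18+13+1+7+6=45, FN=4+5+7+3+2=21 → 328/394 = 0.8325
  dog: TP=129, FP=4+8+2+8+8=30, FN=18+15+27+13+24=97 → 258/385 = 0.6701
  bird: TP=87, FP=5+15+2+9+8=39, FN=13+8+7+7+4=39 → 174/252 = 0.6905
  fish: TP=196, FP=7+27+7+11+10=62, FN=1+2+2+1+5=11 → 392/465 = 0.8430
  horse: TP=118, FP=3+13+7+1+12=36, FN=7+8+9+11+13=48 → 236/320 = 0.7375
  frog: TP=111, FP=2+24+4+5+13=48, FN=6+8+8+10+12=44 → 222/314 = 0.7070
Macro-F1 score = mean = (0.8325 + 0.6701 + 0.6905 + 0.8430 + 0.7375 + 0.7070) / 6 = 0.747

0.747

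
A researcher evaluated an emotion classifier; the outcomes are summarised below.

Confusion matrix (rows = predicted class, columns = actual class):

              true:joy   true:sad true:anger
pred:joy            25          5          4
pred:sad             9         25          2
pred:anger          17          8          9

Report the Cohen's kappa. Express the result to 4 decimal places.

0.3504

Observed agreement pₒ = trace/N = 59/104 = 0.56731
Expected agreement pₑ = Σ (rowᵢ·colᵢ)/N² = (51·34 + 38·36 + 15·34)/104² = 0.33395
κ = (pₒ − pₑ)/(1 − pₑ) = (0.56731 − 0.33395)/(1 − 0.33395) = 0.3504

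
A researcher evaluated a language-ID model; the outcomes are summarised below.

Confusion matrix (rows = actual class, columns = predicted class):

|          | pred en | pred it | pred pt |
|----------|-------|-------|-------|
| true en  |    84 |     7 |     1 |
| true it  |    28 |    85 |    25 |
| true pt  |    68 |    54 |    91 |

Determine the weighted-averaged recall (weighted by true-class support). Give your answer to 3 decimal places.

Per-class recall (TP/(TP+FN)):
  en: TP=84, FN=7+1=8 → 84/92 = 0.9130
  it: TP=85, FN=28+25=53 → 85/138 = 0.6159
  pt: TP=91, FN=68+54=122 → 91/213 = 0.4272
Weighted-recall = Σ (supportᵢ/N)·recallᵢ with N=443: (92/443)·0.9130 + (138/443)·0.6159 + (213/443)·0.4272 = 0.587

0.587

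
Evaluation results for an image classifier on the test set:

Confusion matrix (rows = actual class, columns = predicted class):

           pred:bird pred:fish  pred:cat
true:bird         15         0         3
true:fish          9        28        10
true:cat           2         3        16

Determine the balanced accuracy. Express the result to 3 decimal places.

Balanced accuracy = mean of per-class recall.
  bird: recall = 15/18 = 0.8333
  fish: recall = 28/47 = 0.5957
  cat: recall = 16/21 = 0.7619
Mean = (0.8333 + 0.5957 + 0.7619) / 3 = 0.730

0.730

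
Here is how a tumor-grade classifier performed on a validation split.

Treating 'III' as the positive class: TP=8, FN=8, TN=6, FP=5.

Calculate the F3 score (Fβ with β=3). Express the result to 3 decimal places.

0.510

Fβ = (1+β²)·TP / ((1+β²)·TP + β²·FN + FP), with β²=9
= 10·8 / (10·8 + 9·8 + 5) = 0.510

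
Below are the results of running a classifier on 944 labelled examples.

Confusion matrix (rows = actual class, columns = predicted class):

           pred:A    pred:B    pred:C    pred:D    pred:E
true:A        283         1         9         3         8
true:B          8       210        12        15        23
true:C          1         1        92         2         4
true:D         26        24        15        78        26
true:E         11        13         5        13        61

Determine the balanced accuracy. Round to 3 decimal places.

0.738

Balanced accuracy = mean of per-class recall.
  A: recall = 283/304 = 0.9309
  B: recall = 210/268 = 0.7836
  C: recall = 92/100 = 0.9200
  D: recall = 78/169 = 0.4615
  E: recall = 61/103 = 0.5922
Mean = (0.9309 + 0.7836 + 0.9200 + 0.4615 + 0.5922) / 5 = 0.738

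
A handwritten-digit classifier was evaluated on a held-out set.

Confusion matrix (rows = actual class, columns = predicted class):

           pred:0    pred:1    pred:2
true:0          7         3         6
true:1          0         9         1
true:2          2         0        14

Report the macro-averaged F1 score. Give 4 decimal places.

Per-class F1 score (2·TP/(2·TP+FP+FN)):
  0: TP=7, FP=0+2=2, FN=3+6=9 → 14/25 = 0.56000
  1: TP=9, FP=3+0=3, FN=0+1=1 → 18/22 = 0.81818
  2: TP=14, FP=6+1=7, FN=2+0=2 → 28/37 = 0.75676
Macro-F1 score = mean = (0.56000 + 0.81818 + 0.75676) / 3 = 0.7116

0.7116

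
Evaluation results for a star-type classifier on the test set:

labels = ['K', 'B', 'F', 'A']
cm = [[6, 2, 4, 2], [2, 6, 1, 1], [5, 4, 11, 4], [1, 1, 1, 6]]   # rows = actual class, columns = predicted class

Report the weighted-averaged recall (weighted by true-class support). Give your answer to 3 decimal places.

0.509

Per-class recall (TP/(TP+FN)):
  K: TP=6, FN=2+4+2=8 → 6/14 = 0.4286
  B: TP=6, FN=2+1+1=4 → 6/10 = 0.6000
  F: TP=11, FN=5+4+4=13 → 11/24 = 0.4583
  A: TP=6, FN=1+1+1=3 → 6/9 = 0.6667
Weighted-recall = Σ (supportᵢ/N)·recallᵢ with N=57: (14/57)·0.4286 + (10/57)·0.6000 + (24/57)·0.4583 + (9/57)·0.6667 = 0.509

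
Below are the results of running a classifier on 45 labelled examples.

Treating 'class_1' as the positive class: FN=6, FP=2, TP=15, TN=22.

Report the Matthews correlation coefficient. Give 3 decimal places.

0.649

MCC = (TP·TN − FP·FN) / √((TP+FP)(TP+FN)(TN+FP)(TN+FN))
Numerator = 15·22 − 2·6 = 318
Denominator = √(17·21·24·28) = √239904 = 489.8000
MCC = 318 / 489.8000 = 0.649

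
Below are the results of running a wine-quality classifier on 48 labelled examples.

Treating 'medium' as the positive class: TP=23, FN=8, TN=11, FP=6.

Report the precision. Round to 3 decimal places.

Precision = TP/(TP+FP) = 23/(23+6) = 23/29 = 0.793

0.793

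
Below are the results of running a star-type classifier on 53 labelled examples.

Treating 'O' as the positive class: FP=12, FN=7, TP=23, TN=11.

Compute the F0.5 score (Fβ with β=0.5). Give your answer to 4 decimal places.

0.6765

Fβ = (1+β²)·TP / ((1+β²)·TP + β²·FN + FP), with β²=1/4
= 1.25·23 / (1.25·23 + 0.25·7 + 12) = 0.6765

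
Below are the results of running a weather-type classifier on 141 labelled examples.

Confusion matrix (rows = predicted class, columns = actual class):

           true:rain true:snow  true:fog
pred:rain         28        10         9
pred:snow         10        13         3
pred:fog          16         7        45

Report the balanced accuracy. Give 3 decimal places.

0.580

Balanced accuracy = mean of per-class recall.
  rain: recall = 28/54 = 0.5185
  snow: recall = 13/30 = 0.4333
  fog: recall = 45/57 = 0.7895
Mean = (0.5185 + 0.4333 + 0.7895) / 3 = 0.580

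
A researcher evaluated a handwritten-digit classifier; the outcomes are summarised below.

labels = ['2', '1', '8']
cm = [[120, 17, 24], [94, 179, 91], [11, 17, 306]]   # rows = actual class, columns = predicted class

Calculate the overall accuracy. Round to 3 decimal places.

Accuracy = trace / total = (120+179+306=605) / 859 = 605/859 = 0.704

0.704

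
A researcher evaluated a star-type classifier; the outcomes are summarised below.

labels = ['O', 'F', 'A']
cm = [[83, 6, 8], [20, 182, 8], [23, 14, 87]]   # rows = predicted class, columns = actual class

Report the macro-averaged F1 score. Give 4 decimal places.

Per-class F1 score (2·TP/(2·TP+FP+FN)):
  O: TP=83, FP=6+8=14, FN=20+23=43 → 166/223 = 0.74439
  F: TP=182, FP=20+8=28, FN=6+14=20 → 364/412 = 0.88350
  A: TP=87, FP=23+14=37, FN=8+8=16 → 174/227 = 0.76652
Macro-F1 score = mean = (0.74439 + 0.88350 + 0.76652) / 3 = 0.7981

0.7981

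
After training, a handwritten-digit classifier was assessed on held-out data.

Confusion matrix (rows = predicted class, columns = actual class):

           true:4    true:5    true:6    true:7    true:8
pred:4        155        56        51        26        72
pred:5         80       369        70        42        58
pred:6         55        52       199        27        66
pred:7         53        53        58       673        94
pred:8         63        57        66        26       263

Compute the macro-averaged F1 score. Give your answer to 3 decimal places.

0.556

Per-class F1 score (2·TP/(2·TP+FP+FN)):
  4: TP=155, FP=56+51+26+72=205, FN=80+55+53+63=251 → 310/766 = 0.4047
  5: TP=369, FP=80+70+42+58=250, FN=56+52+53+57=218 → 738/1206 = 0.6119
  6: TP=199, FP=55+52+27+66=200, FN=51+70+58+66=245 → 398/843 = 0.4721
  7: TP=673, FP=53+53+58+94=258, FN=26+42+27+26=121 → 1346/1725 = 0.7803
  8: TP=263, FP=63+57+66+26=212, FN=72+58+66+94=290 → 526/1028 = 0.5117
Macro-F1 score = mean = (0.4047 + 0.6119 + 0.4721 + 0.7803 + 0.5117) / 5 = 0.556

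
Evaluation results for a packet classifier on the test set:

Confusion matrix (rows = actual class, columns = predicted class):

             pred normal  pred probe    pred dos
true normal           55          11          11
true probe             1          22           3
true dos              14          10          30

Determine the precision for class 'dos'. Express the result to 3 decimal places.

Take TP from the diagonal, FP from the rest of the 'dos' prediction marginal, FN from the rest of the 'dos' actual marginal.
precision = TP/(TP+FP).
dos: TP=30, FP=11+3=14 → 30/44 = 0.6818

0.682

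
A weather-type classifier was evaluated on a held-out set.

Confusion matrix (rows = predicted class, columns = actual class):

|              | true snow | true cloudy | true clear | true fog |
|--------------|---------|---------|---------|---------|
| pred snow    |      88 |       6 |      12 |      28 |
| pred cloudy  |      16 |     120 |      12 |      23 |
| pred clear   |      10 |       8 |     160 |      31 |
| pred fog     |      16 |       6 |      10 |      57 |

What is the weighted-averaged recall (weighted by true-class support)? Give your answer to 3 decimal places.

Per-class recall (TP/(TP+FN)):
  snow: TP=88, FN=16+10+16=42 → 88/130 = 0.6769
  cloudy: TP=120, FN=6+8+6=20 → 120/140 = 0.8571
  clear: TP=160, FN=12+12+10=34 → 160/194 = 0.8247
  fog: TP=57, FN=28+23+31=82 → 57/139 = 0.4101
Weighted-recall = Σ (supportᵢ/N)·recallᵢ with N=603: (130/603)·0.6769 + (140/603)·0.8571 + (194/603)·0.8247 + (139/603)·0.4101 = 0.705

0.705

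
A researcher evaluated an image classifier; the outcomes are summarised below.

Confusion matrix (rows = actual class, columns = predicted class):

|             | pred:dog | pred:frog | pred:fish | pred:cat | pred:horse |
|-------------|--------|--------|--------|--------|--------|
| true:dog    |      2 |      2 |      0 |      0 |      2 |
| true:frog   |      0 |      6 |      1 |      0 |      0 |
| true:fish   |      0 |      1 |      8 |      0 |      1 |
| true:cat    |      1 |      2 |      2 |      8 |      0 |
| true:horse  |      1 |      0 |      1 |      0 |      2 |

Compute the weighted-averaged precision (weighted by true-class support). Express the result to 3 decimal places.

Per-class precision (TP/(TP+FP)):
  dog: TP=2, FP=0+0+1+1=2 → 2/4 = 0.5000
  frog: TP=6, FP=2+1+2+0=5 → 6/11 = 0.5455
  fish: TP=8, FP=0+1+2+1=4 → 8/12 = 0.6667
  cat: TP=8, FP=0+0+0+0=0 → 8/8 = 1.0000
  horse: TP=2, FP=2+0+1+0=3 → 2/5 = 0.4000
Weighted-precision = Σ (supportᵢ/N)·precisionᵢ with N=40: (6/40)·0.5000 + (7/40)·0.5455 + (10/40)·0.6667 + (13/40)·1.0000 + (4/40)·0.4000 = 0.702

0.702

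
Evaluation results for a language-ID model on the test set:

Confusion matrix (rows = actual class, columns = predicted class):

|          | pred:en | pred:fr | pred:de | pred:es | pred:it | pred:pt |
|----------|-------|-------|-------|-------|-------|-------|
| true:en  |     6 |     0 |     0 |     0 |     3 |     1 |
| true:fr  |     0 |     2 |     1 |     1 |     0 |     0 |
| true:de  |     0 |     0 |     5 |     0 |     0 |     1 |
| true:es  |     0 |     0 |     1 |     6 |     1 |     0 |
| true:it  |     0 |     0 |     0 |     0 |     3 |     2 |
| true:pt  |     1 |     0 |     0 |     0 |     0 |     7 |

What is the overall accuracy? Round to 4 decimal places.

Accuracy = trace / total = (6+2+5+6+3+7=29) / 41 = 29/41 = 0.7073

0.7073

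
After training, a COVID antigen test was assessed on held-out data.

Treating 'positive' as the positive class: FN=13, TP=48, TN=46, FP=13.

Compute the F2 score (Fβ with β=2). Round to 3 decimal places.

0.787

Fβ = (1+β²)·TP / ((1+β²)·TP + β²·FN + FP), with β²=4
= 5·48 / (5·48 + 4·13 + 13) = 0.787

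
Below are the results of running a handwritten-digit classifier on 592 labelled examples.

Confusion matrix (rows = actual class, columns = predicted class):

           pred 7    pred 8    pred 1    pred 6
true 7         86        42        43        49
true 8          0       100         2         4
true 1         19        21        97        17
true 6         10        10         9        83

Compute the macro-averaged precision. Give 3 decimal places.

Per-class precision (TP/(TP+FP)):
  7: TP=86, FP=0+19+10=29 → 86/115 = 0.7478
  8: TP=100, FP=42+21+10=73 → 100/173 = 0.5780
  1: TP=97, FP=43+2+9=54 → 97/151 = 0.6424
  6: TP=83, FP=49+4+17=70 → 83/153 = 0.5425
Macro-precision = mean = (0.7478 + 0.5780 + 0.6424 + 0.5425) / 4 = 0.628

0.628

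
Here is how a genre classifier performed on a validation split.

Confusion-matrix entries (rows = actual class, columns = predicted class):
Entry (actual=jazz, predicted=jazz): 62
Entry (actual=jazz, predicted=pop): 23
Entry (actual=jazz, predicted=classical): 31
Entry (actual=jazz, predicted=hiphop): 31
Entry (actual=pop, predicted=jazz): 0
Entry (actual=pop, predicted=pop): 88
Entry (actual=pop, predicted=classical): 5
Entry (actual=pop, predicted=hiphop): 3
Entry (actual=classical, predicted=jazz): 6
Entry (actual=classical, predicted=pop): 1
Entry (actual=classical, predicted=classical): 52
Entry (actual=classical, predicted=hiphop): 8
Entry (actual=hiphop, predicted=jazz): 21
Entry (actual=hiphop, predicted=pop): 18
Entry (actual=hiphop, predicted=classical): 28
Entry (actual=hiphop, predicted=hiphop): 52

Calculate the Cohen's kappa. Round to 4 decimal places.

0.4619

Observed agreement pₒ = trace/N = 254/429 = 0.59207
Expected agreement pₑ = Σ (rowᵢ·colᵢ)/N² = (147·89 + 96·130 + 67·116 + 119·94)/429² = 0.24191
κ = (pₒ − pₑ)/(1 − pₑ) = (0.59207 − 0.24191)/(1 − 0.24191) = 0.4619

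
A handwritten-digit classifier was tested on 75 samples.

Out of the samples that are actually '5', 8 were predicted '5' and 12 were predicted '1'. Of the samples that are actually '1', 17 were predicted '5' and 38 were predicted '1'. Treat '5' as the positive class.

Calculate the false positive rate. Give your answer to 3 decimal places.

0.309

FPR = FP/(FP+TN) = 17/(17+38) = 0.309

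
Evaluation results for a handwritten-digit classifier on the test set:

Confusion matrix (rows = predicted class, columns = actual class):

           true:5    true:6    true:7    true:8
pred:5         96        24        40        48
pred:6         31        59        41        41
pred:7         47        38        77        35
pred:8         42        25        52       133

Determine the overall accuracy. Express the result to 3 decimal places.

0.440

Accuracy = trace / total = (96+59+77+133=365) / 829 = 365/829 = 0.440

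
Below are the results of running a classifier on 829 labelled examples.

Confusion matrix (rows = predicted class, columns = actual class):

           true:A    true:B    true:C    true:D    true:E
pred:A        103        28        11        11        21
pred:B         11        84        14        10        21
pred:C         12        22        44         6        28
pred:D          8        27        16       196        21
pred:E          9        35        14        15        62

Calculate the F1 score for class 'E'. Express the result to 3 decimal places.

Treat 'E' as positive and all other classes as negative.
F1 score = 2·TP/(2·TP+FP+FN).
E: TP=62, FP=9+35+14+15=73, FN=21+21+28+21=91 → 124/288 = 0.4306

0.431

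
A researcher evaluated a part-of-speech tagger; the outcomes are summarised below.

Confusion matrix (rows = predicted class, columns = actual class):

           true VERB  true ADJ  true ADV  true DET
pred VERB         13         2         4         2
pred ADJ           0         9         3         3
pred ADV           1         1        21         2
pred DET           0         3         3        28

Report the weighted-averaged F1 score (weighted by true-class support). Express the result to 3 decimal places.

0.748

Per-class F1 score (2·TP/(2·TP+FP+FN)):
  VERB: TP=13, FP=2+4+2=8, FN=0+1+0=1 → 26/35 = 0.7429
  ADJ: TP=9, FP=0+3+3=6, FN=2+1+3=6 → 18/30 = 0.6000
  ADV: TP=21, FP=1+1+2=4, FN=4+3+3=10 → 42/56 = 0.7500
  DET: TP=28, FP=0+3+3=6, FN=2+3+2=7 → 56/69 = 0.8116
Weighted-F1 score = Σ (supportᵢ/N)·F1 scoreᵢ with N=95: (14/95)·0.7429 + (15/95)·0.6000 + (31/95)·0.7500 + (35/95)·0.8116 = 0.748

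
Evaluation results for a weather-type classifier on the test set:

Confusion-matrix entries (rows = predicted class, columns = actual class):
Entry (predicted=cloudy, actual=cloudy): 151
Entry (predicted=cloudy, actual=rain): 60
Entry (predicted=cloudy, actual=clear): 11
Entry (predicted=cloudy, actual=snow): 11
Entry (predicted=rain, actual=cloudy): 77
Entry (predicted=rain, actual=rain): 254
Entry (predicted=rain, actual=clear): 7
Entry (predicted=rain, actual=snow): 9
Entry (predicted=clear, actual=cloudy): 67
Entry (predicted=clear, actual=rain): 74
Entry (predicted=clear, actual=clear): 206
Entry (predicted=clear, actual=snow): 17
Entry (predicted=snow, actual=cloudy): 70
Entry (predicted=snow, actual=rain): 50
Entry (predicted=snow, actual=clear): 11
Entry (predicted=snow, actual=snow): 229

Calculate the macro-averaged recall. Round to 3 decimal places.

Per-class recall (TP/(TP+FN)):
  cloudy: TP=151, FN=77+67+70=214 → 151/365 = 0.4137
  rain: TP=254, FN=60+74+50=184 → 254/438 = 0.5799
  clear: TP=206, FN=11+7+11=29 → 206/235 = 0.8766
  snow: TP=229, FN=11+9+17=37 → 229/266 = 0.8609
Macro-recall = mean = (0.4137 + 0.5799 + 0.8766 + 0.8609) / 4 = 0.683

0.683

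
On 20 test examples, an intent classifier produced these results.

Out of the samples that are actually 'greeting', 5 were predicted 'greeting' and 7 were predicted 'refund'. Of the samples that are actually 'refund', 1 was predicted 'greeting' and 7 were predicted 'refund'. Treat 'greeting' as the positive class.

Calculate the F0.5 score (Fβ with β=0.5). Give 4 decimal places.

Fβ = (1+β²)·TP / ((1+β²)·TP + β²·FN + FP), with β²=1/4
= 1.25·5 / (1.25·5 + 0.25·7 + 1) = 0.6944

0.6944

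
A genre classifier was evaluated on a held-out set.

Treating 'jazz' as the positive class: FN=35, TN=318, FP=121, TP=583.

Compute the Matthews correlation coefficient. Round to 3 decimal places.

MCC = (TP·TN − FP·FN) / √((TP+FP)(TP+FN)(TN+FP)(TN+FN))
Numerator = 583·318 − 121·35 = 181159
Denominator = √(704·618·439·353) = √67421802624 = 259657.0866
MCC = 181159 / 259657.0866 = 0.698

0.698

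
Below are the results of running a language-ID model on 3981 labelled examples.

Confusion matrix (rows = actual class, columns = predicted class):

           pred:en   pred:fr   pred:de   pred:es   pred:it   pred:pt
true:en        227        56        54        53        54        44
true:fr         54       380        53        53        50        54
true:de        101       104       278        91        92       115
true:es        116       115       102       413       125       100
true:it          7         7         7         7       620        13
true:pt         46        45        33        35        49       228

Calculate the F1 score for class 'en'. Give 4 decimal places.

0.4370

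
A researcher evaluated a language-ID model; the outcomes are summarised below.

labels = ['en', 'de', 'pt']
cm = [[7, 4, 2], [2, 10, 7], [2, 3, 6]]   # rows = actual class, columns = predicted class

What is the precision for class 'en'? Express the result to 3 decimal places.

0.636

One-vs-rest for 'en': TP = diagonal; FP = other classes predicted 'en'; FN = 'en' predicted as other.
precision = TP/(TP+FP).
en: TP=7, FP=2+2=4 → 7/11 = 0.6364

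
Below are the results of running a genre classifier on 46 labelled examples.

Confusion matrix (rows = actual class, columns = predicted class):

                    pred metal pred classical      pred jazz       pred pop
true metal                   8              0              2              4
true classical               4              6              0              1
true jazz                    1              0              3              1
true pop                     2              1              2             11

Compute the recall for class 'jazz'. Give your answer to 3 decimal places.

recall = TP/(TP+FN).
jazz: TP=3, FN=1+0+1=2 → 3/5 = 0.6000

0.600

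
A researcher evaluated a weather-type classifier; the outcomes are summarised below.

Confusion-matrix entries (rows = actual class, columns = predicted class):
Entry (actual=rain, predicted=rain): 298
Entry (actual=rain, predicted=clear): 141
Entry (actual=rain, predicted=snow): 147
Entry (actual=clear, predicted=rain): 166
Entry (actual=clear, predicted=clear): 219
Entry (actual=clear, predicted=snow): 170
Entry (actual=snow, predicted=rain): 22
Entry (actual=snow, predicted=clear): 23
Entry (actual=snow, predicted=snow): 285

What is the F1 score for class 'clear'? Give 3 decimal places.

0.467

Treat 'clear' as positive and all other classes as negative.
F1 score = 2·TP/(2·TP+FP+FN).
clear: TP=219, FP=141+23=164, FN=166+170=336 → 438/938 = 0.4670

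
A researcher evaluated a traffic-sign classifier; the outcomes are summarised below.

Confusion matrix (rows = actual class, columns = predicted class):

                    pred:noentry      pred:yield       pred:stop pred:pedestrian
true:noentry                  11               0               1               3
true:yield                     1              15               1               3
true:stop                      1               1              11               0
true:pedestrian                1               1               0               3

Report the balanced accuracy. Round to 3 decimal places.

0.732

Balanced accuracy = mean of per-class recall.
  noentry: recall = 11/15 = 0.7333
  yield: recall = 15/20 = 0.7500
  stop: recall = 11/13 = 0.8462
  pedestrian: recall = 3/5 = 0.6000
Mean = (0.7333 + 0.7500 + 0.8462 + 0.6000) / 4 = 0.732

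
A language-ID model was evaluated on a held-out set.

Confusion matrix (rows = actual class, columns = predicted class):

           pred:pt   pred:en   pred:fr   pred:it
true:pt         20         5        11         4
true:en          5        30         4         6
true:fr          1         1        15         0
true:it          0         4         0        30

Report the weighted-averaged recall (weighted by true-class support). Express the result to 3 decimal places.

Per-class recall (TP/(TP+FN)):
  pt: TP=20, FN=5+11+4=20 → 20/40 = 0.5000
  en: TP=30, FN=5+4+6=15 → 30/45 = 0.6667
  fr: TP=15, FN=1+1+0=2 → 15/17 = 0.8824
  it: TP=30, FN=0+4+0=4 → 30/34 = 0.8824
Weighted-recall = Σ (supportᵢ/N)·recallᵢ with N=136: (40/136)·0.5000 + (45/136)·0.6667 + (17/136)·0.8824 + (34/136)·0.8824 = 0.699

0.699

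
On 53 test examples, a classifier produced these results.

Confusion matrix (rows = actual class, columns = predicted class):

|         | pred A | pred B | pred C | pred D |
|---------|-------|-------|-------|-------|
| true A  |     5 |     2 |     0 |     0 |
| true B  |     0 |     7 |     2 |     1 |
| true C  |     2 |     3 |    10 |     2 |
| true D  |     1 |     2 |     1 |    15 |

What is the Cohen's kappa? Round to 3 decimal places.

0.586

Observed agreement pₒ = trace/N = 37/53 = 0.6981
Expected agreement pₑ = Σ (rowᵢ·colᵢ)/N² = (7·8 + 10·14 + 17·13 + 19·18)/53² = 0.2702
κ = (pₒ − pₑ)/(1 − pₑ) = (0.6981 − 0.2702)/(1 − 0.2702) = 0.586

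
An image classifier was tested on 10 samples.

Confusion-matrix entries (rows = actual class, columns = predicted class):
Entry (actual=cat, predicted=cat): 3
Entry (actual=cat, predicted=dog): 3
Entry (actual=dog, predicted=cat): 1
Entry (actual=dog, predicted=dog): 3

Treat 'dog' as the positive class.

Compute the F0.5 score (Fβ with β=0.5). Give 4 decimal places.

0.5357

Fβ = (1+β²)·TP / ((1+β²)·TP + β²·FN + FP), with β²=1/4
= 1.25·3 / (1.25·3 + 0.25·1 + 3) = 0.5357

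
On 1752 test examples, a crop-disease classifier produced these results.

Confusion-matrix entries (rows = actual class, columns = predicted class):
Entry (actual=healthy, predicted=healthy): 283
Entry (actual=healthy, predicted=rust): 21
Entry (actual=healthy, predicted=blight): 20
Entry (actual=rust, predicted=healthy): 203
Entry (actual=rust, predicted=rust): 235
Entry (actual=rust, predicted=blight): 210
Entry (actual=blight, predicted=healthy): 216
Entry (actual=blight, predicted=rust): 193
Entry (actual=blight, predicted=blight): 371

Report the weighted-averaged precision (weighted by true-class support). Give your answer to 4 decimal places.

0.5430

Per-class precision (TP/(TP+FP)):
  healthy: TP=283, FP=203+216=419 → 283/702 = 0.40313
  rust: TP=235, FP=21+193=214 → 235/449 = 0.52339
  blight: TP=371, FP=20+210=230 → 371/601 = 0.61730
Weighted-precision = Σ (supportᵢ/N)·precisionᵢ with N=1752: (324/1752)·0.40313 + (648/1752)·0.52339 + (780/1752)·0.61730 = 0.5430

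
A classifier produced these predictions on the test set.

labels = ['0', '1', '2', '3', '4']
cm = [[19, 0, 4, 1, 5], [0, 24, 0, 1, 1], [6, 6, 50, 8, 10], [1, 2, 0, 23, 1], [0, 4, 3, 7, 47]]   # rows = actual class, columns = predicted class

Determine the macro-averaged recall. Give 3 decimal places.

Per-class recall (TP/(TP+FN)):
  0: TP=19, FN=0+4+1+5=10 → 19/29 = 0.6552
  1: TP=24, FN=0+0+1+1=2 → 24/26 = 0.9231
  2: TP=50, FN=6+6+8+10=30 → 50/80 = 0.6250
  3: TP=23, FN=1+2+0+1=4 → 23/27 = 0.8519
  4: TP=47, FN=0+4+3+7=14 → 47/61 = 0.7705
Macro-recall = mean = (0.6552 + 0.9231 + 0.6250 + 0.8519 + 0.7705) / 5 = 0.765

0.765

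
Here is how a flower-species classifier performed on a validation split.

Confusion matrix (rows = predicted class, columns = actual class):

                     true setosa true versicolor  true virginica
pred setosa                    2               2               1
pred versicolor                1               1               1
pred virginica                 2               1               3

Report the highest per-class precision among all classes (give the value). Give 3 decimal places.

Per-class precision (TP/(TP+FP)):
  setosa: TP=2, FP=2+1=3 → 2/5 = 0.4000
  versicolor: TP=1, FP=1+1=2 → 1/3 = 0.3333
  virginica: TP=3, FP=2+1=3 → 3/6 = 0.5000
Highest is class 'virginica' with precision = 0.500.

0.500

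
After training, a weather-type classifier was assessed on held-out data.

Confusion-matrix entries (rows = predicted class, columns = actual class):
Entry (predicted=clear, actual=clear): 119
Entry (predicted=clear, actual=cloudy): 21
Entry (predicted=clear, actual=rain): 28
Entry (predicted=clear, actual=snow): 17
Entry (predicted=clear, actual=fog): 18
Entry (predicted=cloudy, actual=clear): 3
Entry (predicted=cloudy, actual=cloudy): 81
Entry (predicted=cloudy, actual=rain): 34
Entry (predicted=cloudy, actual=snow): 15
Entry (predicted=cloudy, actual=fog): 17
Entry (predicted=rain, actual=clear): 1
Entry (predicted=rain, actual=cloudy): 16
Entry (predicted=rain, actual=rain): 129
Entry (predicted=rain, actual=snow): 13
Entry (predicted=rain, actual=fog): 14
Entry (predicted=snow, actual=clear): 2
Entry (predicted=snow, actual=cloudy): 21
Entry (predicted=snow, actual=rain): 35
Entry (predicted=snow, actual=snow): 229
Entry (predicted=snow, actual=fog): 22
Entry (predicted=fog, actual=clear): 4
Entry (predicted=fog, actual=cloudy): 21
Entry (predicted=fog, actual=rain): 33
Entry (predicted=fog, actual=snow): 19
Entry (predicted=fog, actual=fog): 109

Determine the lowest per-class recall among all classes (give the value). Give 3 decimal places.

0.498

Per-class recall (TP/(TP+FN)):
  clear: TP=119, FN=3+1+2+4=10 → 119/129 = 0.9225
  cloudy: TP=81, FN=21+16+21+21=79 → 81/160 = 0.5063
  rain: TP=129, FN=28+34+35+33=130 → 129/259 = 0.4981
  snow: TP=229, FN=17+15+13+19=64 → 229/293 = 0.7816
  fog: TP=109, FN=18+17+14+22=71 → 109/180 = 0.6056
Lowest is class 'rain' with recall = 0.498.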